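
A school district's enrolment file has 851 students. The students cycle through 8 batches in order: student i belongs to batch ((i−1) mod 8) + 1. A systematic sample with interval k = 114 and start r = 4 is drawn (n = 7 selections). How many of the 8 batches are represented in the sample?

Consecutive selections differ by k = 114, so their batch numbers differ by 114 mod 8 = 2.
gcd(114, 8) = 2, so the sample visits 8/2 = 4 distinct residues mod 8.
Start 4 is batch 4; the batches hit are 2, 4, 6, 8.

4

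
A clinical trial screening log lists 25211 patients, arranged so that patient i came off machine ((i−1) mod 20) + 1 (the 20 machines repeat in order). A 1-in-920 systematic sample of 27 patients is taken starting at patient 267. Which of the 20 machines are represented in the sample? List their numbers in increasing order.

7

Consecutive selections differ by k = 920, so their machine numbers differ by 920 mod 20 = 0.
gcd(920, 20) = 20, so the sample visits 20/20 = 1 distinct residues mod 20.
Start 267 is machine 7; the machines hit are 7.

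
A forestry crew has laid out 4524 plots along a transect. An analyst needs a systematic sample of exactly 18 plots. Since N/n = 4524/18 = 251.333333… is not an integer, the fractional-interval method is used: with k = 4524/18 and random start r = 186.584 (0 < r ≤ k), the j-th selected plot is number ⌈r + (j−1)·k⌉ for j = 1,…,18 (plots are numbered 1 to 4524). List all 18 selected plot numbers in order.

j=1: r + 0k = 186.584 → ⌈·⌉ = 187
j=2: r + 1k = 437.917333… → ⌈·⌉ = 438
j=3: r + 2k = 689.250666… → ⌈·⌉ = 690
j=4: r + 3k = 940.584 → ⌈·⌉ = 941
j=5: r + 4k = 1191.917333… → ⌈·⌉ = 1192
j=6: r + 5k = 1443.250666… → ⌈·⌉ = 1444
j=7: r + 6k = 1694.584 → ⌈·⌉ = 1695
j=8: r + 7k = 1945.917333… → ⌈·⌉ = 1946
j=9: r + 8k = 2197.250666… → ⌈·⌉ = 2198
j=10: r + 9k = 2448.584 → ⌈·⌉ = 2449
j=11: r + 10k = 2699.917333… → ⌈·⌉ = 2700
j=12: r + 11k = 2951.250666… → ⌈·⌉ = 2952
j=13: r + 12k = 3202.584 → ⌈·⌉ = 3203
j=14: r + 13k = 3453.917333… → ⌈·⌉ = 3454
j=15: r + 14k = 3705.250666… → ⌈·⌉ = 3706
j=16: r + 15k = 3956.584 → ⌈·⌉ = 3957
j=17: r + 16k = 4207.917333… → ⌈·⌉ = 4208
j=18: r + 17k = 4459.250666… → ⌈·⌉ = 4460

187, 438, 690, 941, 1192, 1444, 1695, 1946, 2198, 2449, 2700, 2952, 3203, 3454, 3706, 3957, 4208, 4460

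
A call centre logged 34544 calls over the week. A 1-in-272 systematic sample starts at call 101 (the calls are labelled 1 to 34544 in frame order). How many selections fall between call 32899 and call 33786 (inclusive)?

3

k = 272
First selection ≥ 32899: 101 + ⌈(32899−101)/272⌉·272 = 101 + 121×272 = 33013
Last selection ≤ 33786: 101 + ⌊(33786−101)/272⌋·272 = 101 + 123×272 = 33557
Count = 123 − 121 + 1 = 3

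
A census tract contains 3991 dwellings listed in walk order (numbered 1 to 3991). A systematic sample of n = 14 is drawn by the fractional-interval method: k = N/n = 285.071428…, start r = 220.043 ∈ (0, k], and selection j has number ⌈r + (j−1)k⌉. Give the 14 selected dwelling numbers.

j=1: r + 0k = 220.043 → ⌈·⌉ = 221
j=2: r + 1k = 505.114428… → ⌈·⌉ = 506
j=3: r + 2k = 790.185857… → ⌈·⌉ = 791
j=4: r + 3k = 1075.257285… → ⌈·⌉ = 1076
j=5: r + 4k = 1360.328714… → ⌈·⌉ = 1361
j=6: r + 5k = 1645.400142… → ⌈·⌉ = 1646
j=7: r + 6k = 1930.471571… → ⌈·⌉ = 1931
j=8: r + 7k = 2215.543 → ⌈·⌉ = 2216
j=9: r + 8k = 2500.614428… → ⌈·⌉ = 2501
j=10: r + 9k = 2785.685857… → ⌈·⌉ = 2786
j=11: r + 10k = 3070.757285… → ⌈·⌉ = 3071
j=12: r + 11k = 3355.828714… → ⌈·⌉ = 3356
j=13: r + 12k = 3640.900142… → ⌈·⌉ = 3641
j=14: r + 13k = 3925.971571… → ⌈·⌉ = 3926

221, 506, 791, 1076, 1361, 1646, 1931, 2216, 2501, 2786, 3071, 3356, 3641, 3926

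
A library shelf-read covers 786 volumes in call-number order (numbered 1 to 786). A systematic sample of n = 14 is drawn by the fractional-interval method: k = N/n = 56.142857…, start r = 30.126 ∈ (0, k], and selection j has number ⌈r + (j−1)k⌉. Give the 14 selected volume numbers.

31, 87, 143, 199, 255, 311, 367, 424, 480, 536, 592, 648, 704, 760

j=1: r + 0k = 30.126 → ⌈·⌉ = 31
j=2: r + 1k = 86.268857… → ⌈·⌉ = 87
j=3: r + 2k = 142.411714… → ⌈·⌉ = 143
j=4: r + 3k = 198.554571… → ⌈·⌉ = 199
j=5: r + 4k = 254.697428… → ⌈·⌉ = 255
j=6: r + 5k = 310.840285… → ⌈·⌉ = 311
j=7: r + 6k = 366.983142… → ⌈·⌉ = 367
j=8: r + 7k = 423.126 → ⌈·⌉ = 424
j=9: r + 8k = 479.268857… → ⌈·⌉ = 480
j=10: r + 9k = 535.411714… → ⌈·⌉ = 536
j=11: r + 10k = 591.554571… → ⌈·⌉ = 592
j=12: r + 11k = 647.697428… → ⌈·⌉ = 648
j=13: r + 12k = 703.840285… → ⌈·⌉ = 704
j=14: r + 13k = 759.983142… → ⌈·⌉ = 760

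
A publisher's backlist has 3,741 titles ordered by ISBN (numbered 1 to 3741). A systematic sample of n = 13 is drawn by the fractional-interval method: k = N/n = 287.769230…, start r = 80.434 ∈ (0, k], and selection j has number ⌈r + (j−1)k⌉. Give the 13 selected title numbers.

81, 369, 656, 944, 1232, 1520, 1808, 2095, 2383, 2671, 2959, 3246, 3534

j=1: r + 0k = 80.434 → ⌈·⌉ = 81
j=2: r + 1k = 368.203230… → ⌈·⌉ = 369
j=3: r + 2k = 655.972461… → ⌈·⌉ = 656
j=4: r + 3k = 943.741692… → ⌈·⌉ = 944
j=5: r + 4k = 1231.510923… → ⌈·⌉ = 1232
j=6: r + 5k = 1519.280153… → ⌈·⌉ = 1520
j=7: r + 6k = 1807.049384… → ⌈·⌉ = 1808
j=8: r + 7k = 2094.818615… → ⌈·⌉ = 2095
j=9: r + 8k = 2382.587846… → ⌈·⌉ = 2383
j=10: r + 9k = 2670.357076… → ⌈·⌉ = 2671
j=11: r + 10k = 2958.126307… → ⌈·⌉ = 2959
j=12: r + 11k = 3245.895538… → ⌈·⌉ = 3246
j=13: r + 12k = 3533.664769… → ⌈·⌉ = 3534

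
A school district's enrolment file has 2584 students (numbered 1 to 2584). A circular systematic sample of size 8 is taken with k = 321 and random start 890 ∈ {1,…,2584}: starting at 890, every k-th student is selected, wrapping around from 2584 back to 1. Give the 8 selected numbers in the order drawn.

Selection 1: 890
Selection 2: 890 + 321 = 1211
Selection 3: 1211 + 321 = 1532
Selection 4: 1532 + 321 = 1853
Selection 5: 1853 + 321 = 2174
Selection 6: 2174 + 321 = 2495
Selection 7: 2495 + 321 = 2816 → 2816 − 2584 = 232
Selection 8: 232 + 321 = 553

890, 1211, 1532, 1853, 2174, 2495, 232, 553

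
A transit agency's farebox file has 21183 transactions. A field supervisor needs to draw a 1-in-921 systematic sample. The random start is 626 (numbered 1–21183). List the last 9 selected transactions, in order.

13520, 14441, 15362, 16283, 17204, 18125, 19046, 19967, 20888

15th selection = 626 + 14×921 = 13520
16th: 13520 + 921 = 14441
17th: 14441 + 921 = 15362
18th: 15362 + 921 = 16283
19th: 16283 + 921 = 17204
20th: 17204 + 921 = 18125
21st: 18125 + 921 = 19046
22nd: 19046 + 921 = 19967
23rd: 19967 + 921 = 20888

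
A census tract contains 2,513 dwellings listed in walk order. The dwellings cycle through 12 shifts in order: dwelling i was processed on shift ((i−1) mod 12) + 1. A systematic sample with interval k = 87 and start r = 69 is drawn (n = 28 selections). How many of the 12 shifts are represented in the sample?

4

Consecutive selections differ by k = 87, so their shift numbers differ by 87 mod 12 = 3.
gcd(87, 12) = 3, so the sample visits 12/3 = 4 distinct residues mod 12.
Start 69 is shift 9; the shifts hit are 3, 6, 9, 12.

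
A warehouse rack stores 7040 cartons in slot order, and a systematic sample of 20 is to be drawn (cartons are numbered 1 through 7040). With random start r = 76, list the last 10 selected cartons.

k = N/n = 7040/20 = 352
11th selection = 76 + 10×352 = 3596
12th: 3596 + 352 = 3948
13th: 3948 + 352 = 4300
14th: 4300 + 352 = 4652
15th: 4652 + 352 = 5004
16th: 5004 + 352 = 5356
17th: 5356 + 352 = 5708
18th: 5708 + 352 = 6060
19th: 6060 + 352 = 6412
20th: 6412 + 352 = 6764

3596, 3948, 4300, 4652, 5004, 5356, 5708, 6060, 6412, 6764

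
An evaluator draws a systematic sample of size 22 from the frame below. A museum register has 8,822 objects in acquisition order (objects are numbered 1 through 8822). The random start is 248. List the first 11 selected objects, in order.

k = N/n = 8822/22 = 401
object 1: 248
object 2: 248 + 401 = 649
object 3: 649 + 401 = 1050
object 4: 1050 + 401 = 1451
object 5: 1451 + 401 = 1852
object 6: 1852 + 401 = 2253
object 7: 2253 + 401 = 2654
object 8: 2654 + 401 = 3055
object 9: 3055 + 401 = 3456
object 10: 3456 + 401 = 3857
object 11: 3857 + 401 = 4258

248, 649, 1050, 1451, 1852, 2253, 2654, 3055, 3456, 3857, 4258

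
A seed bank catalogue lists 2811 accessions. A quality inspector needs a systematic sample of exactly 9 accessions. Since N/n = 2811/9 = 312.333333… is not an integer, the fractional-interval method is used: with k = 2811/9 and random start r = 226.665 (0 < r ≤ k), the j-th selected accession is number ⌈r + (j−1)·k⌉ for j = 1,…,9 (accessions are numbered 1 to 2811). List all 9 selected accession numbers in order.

227, 539, 852, 1164, 1476, 1789, 2101, 2413, 2726

j=1: r + 0k = 226.665 → ⌈·⌉ = 227
j=2: r + 1k = 538.998333… → ⌈·⌉ = 539
j=3: r + 2k = 851.331666… → ⌈·⌉ = 852
j=4: r + 3k = 1163.665 → ⌈·⌉ = 1164
j=5: r + 4k = 1475.998333… → ⌈·⌉ = 1476
j=6: r + 5k = 1788.331666… → ⌈·⌉ = 1789
j=7: r + 6k = 2100.665 → ⌈·⌉ = 2101
j=8: r + 7k = 2412.998333… → ⌈·⌉ = 2413
j=9: r + 8k = 2725.331666… → ⌈·⌉ = 2726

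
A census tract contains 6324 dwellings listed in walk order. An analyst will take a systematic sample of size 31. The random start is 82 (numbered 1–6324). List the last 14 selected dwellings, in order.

k = N/n = 6324/31 = 204
18th selection = 82 + 17×204 = 3550
19th: 3550 + 204 = 3754
20th: 3754 + 204 = 3958
21st: 3958 + 204 = 4162
22nd: 4162 + 204 = 4366
23rd: 4366 + 204 = 4570
24th: 4570 + 204 = 4774
25th: 4774 + 204 = 4978
26th: 4978 + 204 = 5182
27th: 5182 + 204 = 5386
28th: 5386 + 204 = 5590
29th: 5590 + 204 = 5794
30th: 5794 + 204 = 5998
31st: 5998 + 204 = 6202

3550, 3754, 3958, 4162, 4366, 4570, 4774, 4978, 5182, 5386, 5590, 5794, 5998, 6202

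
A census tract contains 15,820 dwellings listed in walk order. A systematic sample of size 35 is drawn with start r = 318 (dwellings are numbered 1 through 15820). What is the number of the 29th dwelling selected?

k = 15820/35 = 452
29th selection = r + (29−1)·k = 318 + 28×452 = 318 + 12656 = 12974

12974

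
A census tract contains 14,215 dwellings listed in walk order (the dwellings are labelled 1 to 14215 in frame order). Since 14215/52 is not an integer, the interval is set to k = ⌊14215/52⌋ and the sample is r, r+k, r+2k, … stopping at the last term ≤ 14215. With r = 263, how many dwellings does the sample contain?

k = ⌊14215/52⌋ = 273
Achieved size = ⌊(14215 − 263)/273⌋ + 1 = ⌊13952/273⌋ + 1 = 51 + 1 = 52
(last selection: 263 + 51×273 = 14186 ≤ 14215; next would be 14459 > 14215)

52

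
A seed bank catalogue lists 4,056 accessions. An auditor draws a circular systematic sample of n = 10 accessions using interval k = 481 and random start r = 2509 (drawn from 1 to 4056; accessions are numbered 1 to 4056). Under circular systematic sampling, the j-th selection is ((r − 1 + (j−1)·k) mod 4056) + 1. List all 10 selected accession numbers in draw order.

2509, 2990, 3471, 3952, 377, 858, 1339, 1820, 2301, 2782

Selection 1: 2509
Selection 2: 2509 + 481 = 2990
Selection 3: 2990 + 481 = 3471
Selection 4: 3471 + 481 = 3952
Selection 5: 3952 + 481 = 4433 → 4433 − 4056 = 377
Selection 6: 377 + 481 = 858
Selection 7: 858 + 481 = 1339
Selection 8: 1339 + 481 = 1820
Selection 9: 1820 + 481 = 2301
Selection 10: 2301 + 481 = 2782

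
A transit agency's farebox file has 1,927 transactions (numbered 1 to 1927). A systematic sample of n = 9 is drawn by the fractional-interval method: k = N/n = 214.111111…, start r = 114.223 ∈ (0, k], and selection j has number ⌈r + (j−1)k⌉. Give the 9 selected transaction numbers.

j=1: r + 0k = 114.223 → ⌈·⌉ = 115
j=2: r + 1k = 328.334111… → ⌈·⌉ = 329
j=3: r + 2k = 542.445222… → ⌈·⌉ = 543
j=4: r + 3k = 756.556333… → ⌈·⌉ = 757
j=5: r + 4k = 970.667444… → ⌈·⌉ = 971
j=6: r + 5k = 1184.778555… → ⌈·⌉ = 1185
j=7: r + 6k = 1398.889666… → ⌈·⌉ = 1399
j=8: r + 7k = 1613.000777… → ⌈·⌉ = 1614
j=9: r + 8k = 1827.111888… → ⌈·⌉ = 1828

115, 329, 543, 757, 971, 1185, 1399, 1614, 1828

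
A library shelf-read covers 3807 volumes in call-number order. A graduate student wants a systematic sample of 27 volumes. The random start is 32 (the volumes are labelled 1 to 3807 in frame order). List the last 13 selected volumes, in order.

2006, 2147, 2288, 2429, 2570, 2711, 2852, 2993, 3134, 3275, 3416, 3557, 3698

k = N/n = 3807/27 = 141
15th selection = 32 + 14×141 = 2006
16th: 2006 + 141 = 2147
17th: 2147 + 141 = 2288
18th: 2288 + 141 = 2429
19th: 2429 + 141 = 2570
20th: 2570 + 141 = 2711
21st: 2711 + 141 = 2852
22nd: 2852 + 141 = 2993
23rd: 2993 + 141 = 3134
24th: 3134 + 141 = 3275
25th: 3275 + 141 = 3416
26th: 3416 + 141 = 3557
27th: 3557 + 141 = 3698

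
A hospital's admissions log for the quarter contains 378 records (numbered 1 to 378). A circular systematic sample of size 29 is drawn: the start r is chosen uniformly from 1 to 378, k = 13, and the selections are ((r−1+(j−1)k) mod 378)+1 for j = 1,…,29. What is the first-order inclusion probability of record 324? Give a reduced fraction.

For each position j, as r ranges over 1…378 the j-th selection hits every record exactly once, so record 324 is selected for exactly 29 of the 378 starts.
Inclusion probability = 29/378.

29/378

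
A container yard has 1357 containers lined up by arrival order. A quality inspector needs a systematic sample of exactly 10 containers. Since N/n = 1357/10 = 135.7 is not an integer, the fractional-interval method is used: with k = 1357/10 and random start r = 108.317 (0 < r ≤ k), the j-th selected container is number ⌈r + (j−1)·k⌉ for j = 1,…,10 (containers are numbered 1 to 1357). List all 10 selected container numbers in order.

109, 245, 380, 516, 652, 787, 923, 1059, 1194, 1330

j=1: r + 0k = 108.317 → ⌈·⌉ = 109
j=2: r + 1k = 244.017 → ⌈·⌉ = 245
j=3: r + 2k = 379.717 → ⌈·⌉ = 380
j=4: r + 3k = 515.417 → ⌈·⌉ = 516
j=5: r + 4k = 651.117 → ⌈·⌉ = 652
j=6: r + 5k = 786.817 → ⌈·⌉ = 787
j=7: r + 6k = 922.517 → ⌈·⌉ = 923
j=8: r + 7k = 1058.217 → ⌈·⌉ = 1059
j=9: r + 8k = 1193.917 → ⌈·⌉ = 1194
j=10: r + 9k = 1329.617 → ⌈·⌉ = 1330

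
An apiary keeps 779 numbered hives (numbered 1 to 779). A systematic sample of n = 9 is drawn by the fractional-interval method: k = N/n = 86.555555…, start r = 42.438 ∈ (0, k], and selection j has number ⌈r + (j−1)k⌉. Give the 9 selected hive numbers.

43, 129, 216, 303, 389, 476, 562, 649, 735

j=1: r + 0k = 42.438 → ⌈·⌉ = 43
j=2: r + 1k = 128.993555… → ⌈·⌉ = 129
j=3: r + 2k = 215.549111… → ⌈·⌉ = 216
j=4: r + 3k = 302.104666… → ⌈·⌉ = 303
j=5: r + 4k = 388.660222… → ⌈·⌉ = 389
j=6: r + 5k = 475.215777… → ⌈·⌉ = 476
j=7: r + 6k = 561.771333… → ⌈·⌉ = 562
j=8: r + 7k = 648.326888… → ⌈·⌉ = 649
j=9: r + 8k = 734.882444… → ⌈·⌉ = 735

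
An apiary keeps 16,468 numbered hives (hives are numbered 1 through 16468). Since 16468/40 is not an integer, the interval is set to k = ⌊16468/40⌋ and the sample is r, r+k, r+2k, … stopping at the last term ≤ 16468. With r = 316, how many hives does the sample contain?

40

k = ⌊16468/40⌋ = 411
Achieved size = ⌊(16468 − 316)/411⌋ + 1 = ⌊16152/411⌋ + 1 = 39 + 1 = 40
(last selection: 316 + 39×411 = 16345 ≤ 16468; next would be 16756 > 16468)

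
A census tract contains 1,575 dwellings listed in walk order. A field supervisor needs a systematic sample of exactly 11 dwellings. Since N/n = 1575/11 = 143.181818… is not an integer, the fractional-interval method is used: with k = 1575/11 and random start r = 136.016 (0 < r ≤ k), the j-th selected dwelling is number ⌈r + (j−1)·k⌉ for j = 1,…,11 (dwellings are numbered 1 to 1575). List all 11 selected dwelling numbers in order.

137, 280, 423, 566, 709, 852, 996, 1139, 1282, 1425, 1568

j=1: r + 0k = 136.016 → ⌈·⌉ = 137
j=2: r + 1k = 279.197818… → ⌈·⌉ = 280
j=3: r + 2k = 422.379636… → ⌈·⌉ = 423
j=4: r + 3k = 565.561454… → ⌈·⌉ = 566
j=5: r + 4k = 708.743272… → ⌈·⌉ = 709
j=6: r + 5k = 851.925090… → ⌈·⌉ = 852
j=7: r + 6k = 995.106909… → ⌈·⌉ = 996
j=8: r + 7k = 1138.288727… → ⌈·⌉ = 1139
j=9: r + 8k = 1281.470545… → ⌈·⌉ = 1282
j=10: r + 9k = 1424.652363… → ⌈·⌉ = 1425
j=11: r + 10k = 1567.834181… → ⌈·⌉ = 1568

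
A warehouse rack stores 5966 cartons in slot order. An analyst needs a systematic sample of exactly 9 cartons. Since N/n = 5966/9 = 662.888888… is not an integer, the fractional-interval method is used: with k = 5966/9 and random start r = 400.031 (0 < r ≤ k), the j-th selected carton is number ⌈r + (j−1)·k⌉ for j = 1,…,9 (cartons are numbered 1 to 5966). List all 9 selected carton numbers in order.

j=1: r + 0k = 400.031 → ⌈·⌉ = 401
j=2: r + 1k = 1062.919888… → ⌈·⌉ = 1063
j=3: r + 2k = 1725.808777… → ⌈·⌉ = 1726
j=4: r + 3k = 2388.697666… → ⌈·⌉ = 2389
j=5: r + 4k = 3051.586555… → ⌈·⌉ = 3052
j=6: r + 5k = 3714.475444… → ⌈·⌉ = 3715
j=7: r + 6k = 4377.364333… → ⌈·⌉ = 4378
j=8: r + 7k = 5040.253222… → ⌈·⌉ = 5041
j=9: r + 8k = 5703.142111… → ⌈·⌉ = 5704

401, 1063, 1726, 2389, 3052, 3715, 4378, 5041, 5704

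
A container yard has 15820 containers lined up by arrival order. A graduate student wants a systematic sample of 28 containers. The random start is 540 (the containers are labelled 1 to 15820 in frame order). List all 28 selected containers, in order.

k = N/n = 15820/28 = 565
container 1: 540
container 2: 540 + 565 = 1105
container 3: 1105 + 565 = 1670
container 4: 1670 + 565 = 2235
container 5: 2235 + 565 = 2800
container 6: 2800 + 565 = 3365
container 7: 3365 + 565 = 3930
container 8: 3930 + 565 = 4495
container 9: 4495 + 565 = 5060
container 10: 5060 + 565 = 5625
container 11: 5625 + 565 = 6190
container 12: 6190 + 565 = 6755
container 13: 6755 + 565 = 7320
container 14: 7320 + 565 = 7885
container 15: 7885 + 565 = 8450
container 16: 8450 + 565 = 9015
container 17: 9015 + 565 = 9580
container 18: 9580 + 565 = 10145
container 19: 10145 + 565 = 10710
container 20: 10710 + 565 = 11275
container 21: 11275 + 565 = 11840
container 22: 11840 + 565 = 12405
container 23: 12405 + 565 = 12970
container 24: 12970 + 565 = 13535
container 25: 13535 + 565 = 14100
container 26: 14100 + 565 = 14665
container 27: 14665 + 565 = 15230
container 28: 15230 + 565 = 15795

540, 1105, 1670, 2235, 2800, 3365, 3930, 4495, 5060, 5625, 6190, 6755, 7320, 7885, 8450, 9015, 9580, 10145, 10710, 11275, 11840, 12405, 12970, 13535, 14100, 14665, 15230, 15795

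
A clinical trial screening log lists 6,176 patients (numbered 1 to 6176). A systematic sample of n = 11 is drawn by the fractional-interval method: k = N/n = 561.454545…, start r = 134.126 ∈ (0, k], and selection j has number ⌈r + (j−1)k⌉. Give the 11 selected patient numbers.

j=1: r + 0k = 134.126 → ⌈·⌉ = 135
j=2: r + 1k = 695.580545… → ⌈·⌉ = 696
j=3: r + 2k = 1257.035090… → ⌈·⌉ = 1258
j=4: r + 3k = 1818.489636… → ⌈·⌉ = 1819
j=5: r + 4k = 2379.944181… → ⌈·⌉ = 2380
j=6: r + 5k = 2941.398727… → ⌈·⌉ = 2942
j=7: r + 6k = 3502.853272… → ⌈·⌉ = 3503
j=8: r + 7k = 4064.307818… → ⌈·⌉ = 4065
j=9: r + 8k = 4625.762363… → ⌈·⌉ = 4626
j=10: r + 9k = 5187.216909… → ⌈·⌉ = 5188
j=11: r + 10k = 5748.671454… → ⌈·⌉ = 5749

135, 696, 1258, 1819, 2380, 2942, 3503, 4065, 4626, 5188, 5749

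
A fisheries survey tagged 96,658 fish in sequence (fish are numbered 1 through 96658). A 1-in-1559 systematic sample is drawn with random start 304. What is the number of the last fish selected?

95403

k = 1559
62nd selection = r + (62−1)·k = 304 + 61×1559 = 304 + 95099 = 95403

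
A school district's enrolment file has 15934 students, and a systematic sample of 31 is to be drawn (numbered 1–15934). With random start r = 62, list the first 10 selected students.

62, 576, 1090, 1604, 2118, 2632, 3146, 3660, 4174, 4688

k = N/n = 15934/31 = 514
student 1: 62
student 2: 62 + 514 = 576
student 3: 576 + 514 = 1090
student 4: 1090 + 514 = 1604
student 5: 1604 + 514 = 2118
student 6: 2118 + 514 = 2632
student 7: 2632 + 514 = 3146
student 8: 3146 + 514 = 3660
student 9: 3660 + 514 = 4174
student 10: 4174 + 514 = 4688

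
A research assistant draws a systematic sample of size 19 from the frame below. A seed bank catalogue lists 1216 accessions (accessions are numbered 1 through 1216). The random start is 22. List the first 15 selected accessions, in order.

k = N/n = 1216/19 = 64
accession 1: 22
accession 2: 22 + 64 = 86
accession 3: 86 + 64 = 150
accession 4: 150 + 64 = 214
accession 5: 214 + 64 = 278
accession 6: 278 + 64 = 342
accession 7: 342 + 64 = 406
accession 8: 406 + 64 = 470
accession 9: 470 + 64 = 534
accession 10: 534 + 64 = 598
accession 11: 598 + 64 = 662
accession 12: 662 + 64 = 726
accession 13: 726 + 64 = 790
accession 14: 790 + 64 = 854
accession 15: 854 + 64 = 918

22, 86, 150, 214, 278, 342, 406, 470, 534, 598, 662, 726, 790, 854, 918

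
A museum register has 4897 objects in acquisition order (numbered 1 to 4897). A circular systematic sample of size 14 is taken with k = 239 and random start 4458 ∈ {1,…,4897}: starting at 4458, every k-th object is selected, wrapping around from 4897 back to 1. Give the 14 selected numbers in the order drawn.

4458, 4697, 39, 278, 517, 756, 995, 1234, 1473, 1712, 1951, 2190, 2429, 2668

Selection 1: 4458
Selection 2: 4458 + 239 = 4697
Selection 3: 4697 + 239 = 4936 → 4936 − 4897 = 39
Selection 4: 39 + 239 = 278
Selection 5: 278 + 239 = 517
Selection 6: 517 + 239 = 756
Selection 7: 756 + 239 = 995
Selection 8: 995 + 239 = 1234
Selection 9: 1234 + 239 = 1473
Selection 10: 1473 + 239 = 1712
Selection 11: 1712 + 239 = 1951
Selection 12: 1951 + 239 = 2190
Selection 13: 2190 + 239 = 2429
Selection 14: 2429 + 239 = 2668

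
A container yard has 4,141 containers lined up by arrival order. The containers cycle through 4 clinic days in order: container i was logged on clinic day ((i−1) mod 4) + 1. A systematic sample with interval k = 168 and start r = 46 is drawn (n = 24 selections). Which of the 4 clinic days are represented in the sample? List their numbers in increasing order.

Consecutive selections differ by k = 168, so their clinic day numbers differ by 168 mod 4 = 0.
gcd(168, 4) = 4, so the sample visits 4/4 = 1 distinct residues mod 4.
Start 46 is clinic day 2; the clinic days hit are 2.

2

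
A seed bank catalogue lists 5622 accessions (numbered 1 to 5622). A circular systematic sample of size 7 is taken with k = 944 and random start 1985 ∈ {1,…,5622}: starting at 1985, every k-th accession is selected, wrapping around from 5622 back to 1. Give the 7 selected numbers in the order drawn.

1985, 2929, 3873, 4817, 139, 1083, 2027

Selection 1: 1985
Selection 2: 1985 + 944 = 2929
Selection 3: 2929 + 944 = 3873
Selection 4: 3873 + 944 = 4817
Selection 5: 4817 + 944 = 5761 → 5761 − 5622 = 139
Selection 6: 139 + 944 = 1083
Selection 7: 1083 + 944 = 2027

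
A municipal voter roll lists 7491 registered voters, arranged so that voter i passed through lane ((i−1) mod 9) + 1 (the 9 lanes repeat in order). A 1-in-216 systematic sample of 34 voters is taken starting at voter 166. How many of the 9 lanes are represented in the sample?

Consecutive selections differ by k = 216, so their lane numbers differ by 216 mod 9 = 0.
gcd(216, 9) = 9, so the sample visits 9/9 = 1 distinct residues mod 9.
Start 166 is lane 4; the lanes hit are 4.

1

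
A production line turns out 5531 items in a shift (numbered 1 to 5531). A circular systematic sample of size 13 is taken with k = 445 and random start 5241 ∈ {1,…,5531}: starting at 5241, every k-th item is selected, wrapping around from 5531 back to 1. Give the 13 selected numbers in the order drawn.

5241, 155, 600, 1045, 1490, 1935, 2380, 2825, 3270, 3715, 4160, 4605, 5050

Selection 1: 5241
Selection 2: 5241 + 445 = 5686 → 5686 − 5531 = 155
Selection 3: 155 + 445 = 600
Selection 4: 600 + 445 = 1045
Selection 5: 1045 + 445 = 1490
Selection 6: 1490 + 445 = 1935
Selection 7: 1935 + 445 = 2380
Selection 8: 2380 + 445 = 2825
Selection 9: 2825 + 445 = 3270
Selection 10: 3270 + 445 = 3715
Selection 11: 3715 + 445 = 4160
Selection 12: 4160 + 445 = 4605
Selection 13: 4605 + 445 = 5050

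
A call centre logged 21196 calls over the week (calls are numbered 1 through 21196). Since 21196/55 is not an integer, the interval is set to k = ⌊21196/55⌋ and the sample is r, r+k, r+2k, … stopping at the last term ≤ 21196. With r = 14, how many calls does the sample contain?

56

k = ⌊21196/55⌋ = 385
Achieved size = ⌊(21196 − 14)/385⌋ + 1 = ⌊21182/385⌋ + 1 = 55 + 1 = 56
(last selection: 14 + 55×385 = 21189 ≤ 21196; next would be 21574 > 21196)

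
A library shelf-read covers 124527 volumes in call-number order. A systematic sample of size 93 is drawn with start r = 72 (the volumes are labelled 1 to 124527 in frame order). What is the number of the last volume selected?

k = 124527/93 = 1339
93rd selection = r + (93−1)·k = 72 + 92×1339 = 72 + 123188 = 123260

123260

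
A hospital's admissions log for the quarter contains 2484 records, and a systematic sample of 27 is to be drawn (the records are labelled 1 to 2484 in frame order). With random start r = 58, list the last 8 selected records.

1806, 1898, 1990, 2082, 2174, 2266, 2358, 2450

k = N/n = 2484/27 = 92
20th selection = 58 + 19×92 = 1806
21st: 1806 + 92 = 1898
22nd: 1898 + 92 = 1990
23rd: 1990 + 92 = 2082
24th: 2082 + 92 = 2174
25th: 2174 + 92 = 2266
26th: 2266 + 92 = 2358
27th: 2358 + 92 = 2450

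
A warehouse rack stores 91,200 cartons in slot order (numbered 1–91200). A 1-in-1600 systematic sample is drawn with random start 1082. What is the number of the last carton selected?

90682

k = 1600
57th selection = r + (57−1)·k = 1082 + 56×1600 = 1082 + 89600 = 90682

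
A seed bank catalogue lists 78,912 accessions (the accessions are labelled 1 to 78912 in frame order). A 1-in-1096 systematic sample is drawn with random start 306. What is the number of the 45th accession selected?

k = 1096
45th selection = r + (45−1)·k = 306 + 44×1096 = 306 + 48224 = 48530

48530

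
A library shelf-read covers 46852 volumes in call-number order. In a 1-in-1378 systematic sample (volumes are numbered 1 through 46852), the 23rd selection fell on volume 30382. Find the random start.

k = 1378
r = 30382 − (23−1)×1378 = 30382 − 30316 = 66

66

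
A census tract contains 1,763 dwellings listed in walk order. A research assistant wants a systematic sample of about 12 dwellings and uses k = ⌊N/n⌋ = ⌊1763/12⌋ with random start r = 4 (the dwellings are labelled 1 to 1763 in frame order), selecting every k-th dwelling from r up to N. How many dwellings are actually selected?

k = ⌊1763/12⌋ = 146
Achieved size = ⌊(1763 − 4)/146⌋ + 1 = ⌊1759/146⌋ + 1 = 12 + 1 = 13
(last selection: 4 + 12×146 = 1756 ≤ 1763; next would be 1902 > 1763)

13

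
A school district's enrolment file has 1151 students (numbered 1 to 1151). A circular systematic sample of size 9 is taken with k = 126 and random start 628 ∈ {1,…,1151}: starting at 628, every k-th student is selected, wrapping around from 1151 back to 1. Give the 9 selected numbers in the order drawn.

628, 754, 880, 1006, 1132, 107, 233, 359, 485

Selection 1: 628
Selection 2: 628 + 126 = 754
Selection 3: 754 + 126 = 880
Selection 4: 880 + 126 = 1006
Selection 5: 1006 + 126 = 1132
Selection 6: 1132 + 126 = 1258 → 1258 − 1151 = 107
Selection 7: 107 + 126 = 233
Selection 8: 233 + 126 = 359
Selection 9: 359 + 126 = 485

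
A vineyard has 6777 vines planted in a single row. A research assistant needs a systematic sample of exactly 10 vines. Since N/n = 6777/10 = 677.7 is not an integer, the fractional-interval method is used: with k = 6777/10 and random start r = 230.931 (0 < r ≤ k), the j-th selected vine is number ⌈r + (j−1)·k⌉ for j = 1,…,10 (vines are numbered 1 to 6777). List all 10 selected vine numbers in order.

231, 909, 1587, 2265, 2942, 3620, 4298, 4975, 5653, 6331

j=1: r + 0k = 230.931 → ⌈·⌉ = 231
j=2: r + 1k = 908.631 → ⌈·⌉ = 909
j=3: r + 2k = 1586.331 → ⌈·⌉ = 1587
j=4: r + 3k = 2264.031 → ⌈·⌉ = 2265
j=5: r + 4k = 2941.731 → ⌈·⌉ = 2942
j=6: r + 5k = 3619.431 → ⌈·⌉ = 3620
j=7: r + 6k = 4297.131 → ⌈·⌉ = 4298
j=8: r + 7k = 4974.831 → ⌈·⌉ = 4975
j=9: r + 8k = 5652.531 → ⌈·⌉ = 5653
j=10: r + 9k = 6330.231 → ⌈·⌉ = 6331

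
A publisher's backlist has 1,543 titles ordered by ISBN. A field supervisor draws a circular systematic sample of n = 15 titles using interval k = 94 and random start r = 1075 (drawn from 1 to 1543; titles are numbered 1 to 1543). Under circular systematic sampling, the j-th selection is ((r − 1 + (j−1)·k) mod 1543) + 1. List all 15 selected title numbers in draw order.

1075, 1169, 1263, 1357, 1451, 2, 96, 190, 284, 378, 472, 566, 660, 754, 848

Selection 1: 1075
Selection 2: 1075 + 94 = 1169
Selection 3: 1169 + 94 = 1263
Selection 4: 1263 + 94 = 1357
Selection 5: 1357 + 94 = 1451
Selection 6: 1451 + 94 = 1545 → 1545 − 1543 = 2
Selection 7: 2 + 94 = 96
Selection 8: 96 + 94 = 190
Selection 9: 190 + 94 = 284
Selection 10: 284 + 94 = 378
Selection 11: 378 + 94 = 472
Selection 12: 472 + 94 = 566
Selection 13: 566 + 94 = 660
Selection 14: 660 + 94 = 754
Selection 15: 754 + 94 = 848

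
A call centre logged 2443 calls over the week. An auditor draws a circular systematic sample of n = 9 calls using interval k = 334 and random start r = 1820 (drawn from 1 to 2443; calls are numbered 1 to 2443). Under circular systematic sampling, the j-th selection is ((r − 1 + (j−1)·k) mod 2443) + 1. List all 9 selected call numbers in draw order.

1820, 2154, 45, 379, 713, 1047, 1381, 1715, 2049

Selection 1: 1820
Selection 2: 1820 + 334 = 2154
Selection 3: 2154 + 334 = 2488 → 2488 − 2443 = 45
Selection 4: 45 + 334 = 379
Selection 5: 379 + 334 = 713
Selection 6: 713 + 334 = 1047
Selection 7: 1047 + 334 = 1381
Selection 8: 1381 + 334 = 1715
Selection 9: 1715 + 334 = 2049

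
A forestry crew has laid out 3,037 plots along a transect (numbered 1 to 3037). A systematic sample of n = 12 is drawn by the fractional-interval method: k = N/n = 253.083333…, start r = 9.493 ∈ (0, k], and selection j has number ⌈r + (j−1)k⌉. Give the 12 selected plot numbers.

10, 263, 516, 769, 1022, 1275, 1528, 1782, 2035, 2288, 2541, 2794

j=1: r + 0k = 9.493 → ⌈·⌉ = 10
j=2: r + 1k = 262.576333… → ⌈·⌉ = 263
j=3: r + 2k = 515.659666… → ⌈·⌉ = 516
j=4: r + 3k = 768.743 → ⌈·⌉ = 769
j=5: r + 4k = 1021.826333… → ⌈·⌉ = 1022
j=6: r + 5k = 1274.909666… → ⌈·⌉ = 1275
j=7: r + 6k = 1527.993 → ⌈·⌉ = 1528
j=8: r + 7k = 1781.076333… → ⌈·⌉ = 1782
j=9: r + 8k = 2034.159666… → ⌈·⌉ = 2035
j=10: r + 9k = 2287.243 → ⌈·⌉ = 2288
j=11: r + 10k = 2540.326333… → ⌈·⌉ = 2541
j=12: r + 11k = 2793.409666… → ⌈·⌉ = 2794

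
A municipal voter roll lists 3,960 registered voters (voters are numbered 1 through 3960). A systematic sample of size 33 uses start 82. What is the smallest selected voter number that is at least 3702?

k = 3960/33 = 120
Steps past start: ⌈(3702 − 82)/120⌉ = ⌈3620/120⌉ = 31
Selected voter: 82 + 31×120 = 3802

3802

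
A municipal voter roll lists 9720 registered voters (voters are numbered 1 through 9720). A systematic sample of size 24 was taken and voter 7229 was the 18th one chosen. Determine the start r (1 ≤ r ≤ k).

k = 9720/24 = 405
r = 7229 − (18−1)×405 = 7229 − 6885 = 344

344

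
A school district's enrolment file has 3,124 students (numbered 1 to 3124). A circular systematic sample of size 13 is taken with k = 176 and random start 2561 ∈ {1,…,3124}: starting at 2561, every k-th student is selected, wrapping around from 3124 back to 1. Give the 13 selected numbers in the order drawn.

Selection 1: 2561
Selection 2: 2561 + 176 = 2737
Selection 3: 2737 + 176 = 2913
Selection 4: 2913 + 176 = 3089
Selection 5: 3089 + 176 = 3265 → 3265 − 3124 = 141
Selection 6: 141 + 176 = 317
Selection 7: 317 + 176 = 493
Selection 8: 493 + 176 = 669
Selection 9: 669 + 176 = 845
Selection 10: 845 + 176 = 1021
Selection 11: 1021 + 176 = 1197
Selection 12: 1197 + 176 = 1373
Selection 13: 1373 + 176 = 1549

2561, 2737, 2913, 3089, 141, 317, 493, 669, 845, 1021, 1197, 1373, 1549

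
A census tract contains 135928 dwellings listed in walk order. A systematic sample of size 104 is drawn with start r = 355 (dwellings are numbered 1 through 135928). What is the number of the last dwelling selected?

134976

k = 135928/104 = 1307
104th selection = r + (104−1)·k = 355 + 103×1307 = 355 + 134621 = 134976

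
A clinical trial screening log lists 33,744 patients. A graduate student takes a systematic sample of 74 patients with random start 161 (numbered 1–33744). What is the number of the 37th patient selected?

k = 33744/74 = 456
37th selection = r + (37−1)·k = 161 + 36×456 = 161 + 16416 = 16577

16577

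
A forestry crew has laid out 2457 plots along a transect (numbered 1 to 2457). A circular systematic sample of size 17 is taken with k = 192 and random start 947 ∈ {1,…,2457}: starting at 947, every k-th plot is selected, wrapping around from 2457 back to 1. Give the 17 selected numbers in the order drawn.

947, 1139, 1331, 1523, 1715, 1907, 2099, 2291, 26, 218, 410, 602, 794, 986, 1178, 1370, 1562

Selection 1: 947
Selection 2: 947 + 192 = 1139
Selection 3: 1139 + 192 = 1331
Selection 4: 1331 + 192 = 1523
Selection 5: 1523 + 192 = 1715
Selection 6: 1715 + 192 = 1907
Selection 7: 1907 + 192 = 2099
Selection 8: 2099 + 192 = 2291
Selection 9: 2291 + 192 = 2483 → 2483 − 2457 = 26
Selection 10: 26 + 192 = 218
Selection 11: 218 + 192 = 410
Selection 12: 410 + 192 = 602
Selection 13: 602 + 192 = 794
Selection 14: 794 + 192 = 986
Selection 15: 986 + 192 = 1178
Selection 16: 1178 + 192 = 1370
Selection 17: 1370 + 192 = 1562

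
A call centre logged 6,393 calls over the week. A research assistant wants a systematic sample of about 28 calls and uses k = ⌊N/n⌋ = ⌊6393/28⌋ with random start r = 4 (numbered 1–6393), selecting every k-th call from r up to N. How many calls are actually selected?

k = ⌊6393/28⌋ = 228
Achieved size = ⌊(6393 − 4)/228⌋ + 1 = ⌊6389/228⌋ + 1 = 28 + 1 = 29
(last selection: 4 + 28×228 = 6388 ≤ 6393; next would be 6616 > 6393)

29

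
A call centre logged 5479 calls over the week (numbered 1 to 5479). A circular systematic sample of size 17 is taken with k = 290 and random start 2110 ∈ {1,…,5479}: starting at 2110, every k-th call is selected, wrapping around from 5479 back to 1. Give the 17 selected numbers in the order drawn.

Selection 1: 2110
Selection 2: 2110 + 290 = 2400
Selection 3: 2400 + 290 = 2690
Selection 4: 2690 + 290 = 2980
Selection 5: 2980 + 290 = 3270
Selection 6: 3270 + 290 = 3560
Selection 7: 3560 + 290 = 3850
Selection 8: 3850 + 290 = 4140
Selection 9: 4140 + 290 = 4430
Selection 10: 4430 + 290 = 4720
Selection 11: 4720 + 290 = 5010
Selection 12: 5010 + 290 = 5300
Selection 13: 5300 + 290 = 5590 → 5590 − 5479 = 111
Selection 14: 111 + 290 = 401
Selection 15: 401 + 290 = 691
Selection 16: 691 + 290 = 981
Selection 17: 981 + 290 = 1271

2110, 2400, 2690, 2980, 3270, 3560, 3850, 4140, 4430, 4720, 5010, 5300, 111, 401, 691, 981, 1271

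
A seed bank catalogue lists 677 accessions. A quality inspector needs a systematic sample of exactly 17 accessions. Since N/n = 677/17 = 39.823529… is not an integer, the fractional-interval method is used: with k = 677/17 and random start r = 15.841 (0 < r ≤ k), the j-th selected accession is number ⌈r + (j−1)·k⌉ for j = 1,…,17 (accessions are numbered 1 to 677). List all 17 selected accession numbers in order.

16, 56, 96, 136, 176, 215, 255, 295, 335, 375, 415, 454, 494, 534, 574, 614, 654

j=1: r + 0k = 15.841 → ⌈·⌉ = 16
j=2: r + 1k = 55.664529… → ⌈·⌉ = 56
j=3: r + 2k = 95.488058… → ⌈·⌉ = 96
j=4: r + 3k = 135.311588… → ⌈·⌉ = 136
j=5: r + 4k = 175.135117… → ⌈·⌉ = 176
j=6: r + 5k = 214.958647… → ⌈·⌉ = 215
j=7: r + 6k = 254.782176… → ⌈·⌉ = 255
j=8: r + 7k = 294.605705… → ⌈·⌉ = 295
j=9: r + 8k = 334.429235… → ⌈·⌉ = 335
j=10: r + 9k = 374.252764… → ⌈·⌉ = 375
j=11: r + 10k = 414.076294… → ⌈·⌉ = 415
j=12: r + 11k = 453.899823… → ⌈·⌉ = 454
j=13: r + 12k = 493.723352… → ⌈·⌉ = 494
j=14: r + 13k = 533.546882… → ⌈·⌉ = 534
j=15: r + 14k = 573.370411… → ⌈·⌉ = 574
j=16: r + 15k = 613.193941… → ⌈·⌉ = 614
j=17: r + 16k = 653.017470… → ⌈·⌉ = 654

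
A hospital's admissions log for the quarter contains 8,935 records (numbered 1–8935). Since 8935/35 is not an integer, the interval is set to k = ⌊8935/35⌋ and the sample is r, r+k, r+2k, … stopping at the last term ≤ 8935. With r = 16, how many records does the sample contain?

k = ⌊8935/35⌋ = 255
Achieved size = ⌊(8935 − 16)/255⌋ + 1 = ⌊8919/255⌋ + 1 = 34 + 1 = 35
(last selection: 16 + 34×255 = 8686 ≤ 8935; next would be 8941 > 8935)

35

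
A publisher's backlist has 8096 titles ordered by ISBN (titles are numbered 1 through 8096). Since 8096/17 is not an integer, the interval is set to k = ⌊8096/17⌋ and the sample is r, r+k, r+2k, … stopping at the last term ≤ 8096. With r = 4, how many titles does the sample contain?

k = ⌊8096/17⌋ = 476
Achieved size = ⌊(8096 − 4)/476⌋ + 1 = ⌊8092/476⌋ + 1 = 17 + 1 = 18
(last selection: 4 + 17×476 = 8096 ≤ 8096; next would be 8572 > 8096)

18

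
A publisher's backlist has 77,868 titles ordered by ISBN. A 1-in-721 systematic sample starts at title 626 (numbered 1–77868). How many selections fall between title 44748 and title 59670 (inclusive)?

20

k = 721
First selection ≥ 44748: 626 + ⌈(44748−626)/721⌉·721 = 626 + 62×721 = 45328
Last selection ≤ 59670: 626 + ⌊(59670−626)/721⌋·721 = 626 + 81×721 = 59027
Count = 81 − 62 + 1 = 20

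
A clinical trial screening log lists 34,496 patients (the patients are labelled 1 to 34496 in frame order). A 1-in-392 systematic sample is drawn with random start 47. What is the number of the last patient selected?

34151

k = 392
88th selection = r + (88−1)·k = 47 + 87×392 = 47 + 34104 = 34151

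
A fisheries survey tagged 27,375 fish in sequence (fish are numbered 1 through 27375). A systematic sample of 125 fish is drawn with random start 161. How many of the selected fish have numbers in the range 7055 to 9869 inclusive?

k = 27375/125 = 219
First selection ≥ 7055: 161 + ⌈(7055−161)/219⌉·219 = 161 + 32×219 = 7169
Last selection ≤ 9869: 161 + ⌊(9869−161)/219⌋·219 = 161 + 44×219 = 9797
Count = 44 − 32 + 1 = 13

13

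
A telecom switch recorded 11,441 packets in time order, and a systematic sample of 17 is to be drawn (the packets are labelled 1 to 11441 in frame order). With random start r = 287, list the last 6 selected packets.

k = N/n = 11441/17 = 673
12th selection = 287 + 11×673 = 7690
13th: 7690 + 673 = 8363
14th: 8363 + 673 = 9036
15th: 9036 + 673 = 9709
16th: 9709 + 673 = 10382
17th: 10382 + 673 = 11055

7690, 8363, 9036, 9709, 10382, 11055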